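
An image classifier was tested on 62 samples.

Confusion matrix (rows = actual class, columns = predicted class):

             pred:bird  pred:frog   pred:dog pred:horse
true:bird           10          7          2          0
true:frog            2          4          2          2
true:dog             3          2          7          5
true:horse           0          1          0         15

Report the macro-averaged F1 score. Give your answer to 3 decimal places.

Per-class F1 score (2·TP/(2·TP+FP+FN)):
  bird: TP=10, FP=2+3+0=5, FN=7+2+0=9 → 20/34 = 0.5882
  frog: TP=4, FP=7+2+1=10, FN=2+2+2=6 → 8/24 = 0.3333
  dog: TP=7, FP=2+2+0=4, FN=3+2+5=10 → 14/28 = 0.5000
  horse: TP=15, FP=0+2+5=7, FN=0+1+0=1 → 30/38 = 0.7895
Macro-F1 score = mean = (0.5882 + 0.3333 + 0.5000 + 0.7895) / 4 = 0.553

0.553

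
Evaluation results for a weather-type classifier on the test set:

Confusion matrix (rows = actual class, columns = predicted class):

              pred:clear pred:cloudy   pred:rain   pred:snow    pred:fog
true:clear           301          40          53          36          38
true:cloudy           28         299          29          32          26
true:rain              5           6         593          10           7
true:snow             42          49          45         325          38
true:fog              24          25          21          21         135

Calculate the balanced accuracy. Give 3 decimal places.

Balanced accuracy = mean of per-class recall.
  clear: recall = 301/468 = 0.6432
  cloudy: recall = 299/414 = 0.7222
  rain: recall = 593/621 = 0.9549
  snow: recall = 325/499 = 0.6513
  fog: recall = 135/226 = 0.5973
Mean = (0.6432 + 0.7222 + 0.9549 + 0.6513 + 0.5973) / 5 = 0.714

0.714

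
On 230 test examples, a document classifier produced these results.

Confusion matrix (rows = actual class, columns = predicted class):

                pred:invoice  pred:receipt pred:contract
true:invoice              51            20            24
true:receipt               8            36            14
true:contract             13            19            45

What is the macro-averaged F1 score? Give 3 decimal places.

0.572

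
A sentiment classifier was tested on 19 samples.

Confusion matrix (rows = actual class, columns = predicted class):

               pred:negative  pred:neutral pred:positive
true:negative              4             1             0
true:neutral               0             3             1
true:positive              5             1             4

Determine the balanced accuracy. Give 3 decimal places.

0.650

Balanced accuracy = mean of per-class recall.
  negative: recall = 4/5 = 0.8000
  neutral: recall = 3/4 = 0.7500
  positive: recall = 4/10 = 0.4000
Mean = (0.8000 + 0.7500 + 0.4000) / 3 = 0.650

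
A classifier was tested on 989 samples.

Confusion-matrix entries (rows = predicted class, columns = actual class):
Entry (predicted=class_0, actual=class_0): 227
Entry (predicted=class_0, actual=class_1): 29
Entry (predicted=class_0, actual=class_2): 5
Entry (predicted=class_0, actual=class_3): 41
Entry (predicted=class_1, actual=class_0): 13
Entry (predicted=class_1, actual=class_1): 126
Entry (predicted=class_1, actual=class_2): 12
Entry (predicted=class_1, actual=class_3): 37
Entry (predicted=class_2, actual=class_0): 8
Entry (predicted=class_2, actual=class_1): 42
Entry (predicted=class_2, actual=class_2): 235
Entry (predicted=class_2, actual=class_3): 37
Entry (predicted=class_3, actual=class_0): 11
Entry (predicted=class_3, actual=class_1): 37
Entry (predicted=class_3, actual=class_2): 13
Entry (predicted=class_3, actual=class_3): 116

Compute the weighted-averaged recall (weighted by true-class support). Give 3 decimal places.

Per-class recall (TP/(TP+FN)):
  class_0: TP=227, FN=13+8+11=32 → 227/259 = 0.8764
  class_1: TP=126, FN=29+42+37=108 → 126/234 = 0.5385
  class_2: TP=235, FN=5+12+13=30 → 235/265 = 0.8868
  class_3: TP=116, FN=41+37+37=115 → 116/231 = 0.5022
Weighted-recall = Σ (supportᵢ/N)·recallᵢ with N=989: (259/989)·0.8764 + (234/989)·0.5385 + (265/989)·0.8868 + (231/989)·0.5022 = 0.712

0.712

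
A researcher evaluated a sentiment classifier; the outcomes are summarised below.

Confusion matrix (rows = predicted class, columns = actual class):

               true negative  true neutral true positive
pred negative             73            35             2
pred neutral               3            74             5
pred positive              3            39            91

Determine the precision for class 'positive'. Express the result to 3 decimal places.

0.684

precision = TP/(TP+FP).
positive: TP=91, FP=3+39=42 → 91/133 = 0.6842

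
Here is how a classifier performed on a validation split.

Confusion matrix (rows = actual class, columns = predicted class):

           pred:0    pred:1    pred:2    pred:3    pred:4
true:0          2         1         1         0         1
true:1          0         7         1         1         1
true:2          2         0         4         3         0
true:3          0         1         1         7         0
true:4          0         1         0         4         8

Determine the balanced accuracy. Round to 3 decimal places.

Balanced accuracy = mean of per-class recall.
  0: recall = 2/5 = 0.4000
  1: recall = 7/10 = 0.7000
  2: recall = 4/9 = 0.4444
  3: recall = 7/9 = 0.7778
  4: recall = 8/13 = 0.6154
Mean = (0.4000 + 0.7000 + 0.4444 + 0.7778 + 0.6154) / 5 = 0.588

0.588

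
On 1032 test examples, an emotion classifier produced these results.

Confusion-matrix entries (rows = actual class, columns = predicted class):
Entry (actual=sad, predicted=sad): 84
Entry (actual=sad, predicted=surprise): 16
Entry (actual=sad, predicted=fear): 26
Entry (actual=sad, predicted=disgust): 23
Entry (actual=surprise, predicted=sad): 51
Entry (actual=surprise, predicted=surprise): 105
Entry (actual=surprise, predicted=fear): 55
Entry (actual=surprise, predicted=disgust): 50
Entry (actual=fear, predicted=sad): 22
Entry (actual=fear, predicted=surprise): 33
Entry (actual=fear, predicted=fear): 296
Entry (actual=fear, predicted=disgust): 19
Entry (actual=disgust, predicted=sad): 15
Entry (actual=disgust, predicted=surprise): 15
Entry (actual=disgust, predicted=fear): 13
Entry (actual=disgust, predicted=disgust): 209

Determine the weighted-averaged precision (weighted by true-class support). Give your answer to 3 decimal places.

0.669

Per-class precision (TP/(TP+FP)):
  sad: TP=84, FP=51+22+15=88 → 84/172 = 0.4884
  surprise: TP=105, FP=16+33+15=64 → 105/169 = 0.6213
  fear: TP=296, FP=26+55+13=94 → 296/390 = 0.7590
  disgust: TP=209, FP=23+50+19=92 → 209/301 = 0.6944
Weighted-precision = Σ (supportᵢ/N)·precisionᵢ with N=1032: (149/1032)·0.4884 + (261/1032)·0.6213 + (370/1032)·0.7590 + (252/1032)·0.6944 = 0.669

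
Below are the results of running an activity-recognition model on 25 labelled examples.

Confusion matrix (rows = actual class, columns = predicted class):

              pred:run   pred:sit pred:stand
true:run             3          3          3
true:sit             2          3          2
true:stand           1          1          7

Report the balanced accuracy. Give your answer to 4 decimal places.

Balanced accuracy = mean of per-class recall.
  run: recall = 3/9 = 0.33333
  sit: recall = 3/7 = 0.42857
  stand: recall = 7/9 = 0.77778
Mean = (0.33333 + 0.42857 + 0.77778) / 3 = 0.5132

0.5132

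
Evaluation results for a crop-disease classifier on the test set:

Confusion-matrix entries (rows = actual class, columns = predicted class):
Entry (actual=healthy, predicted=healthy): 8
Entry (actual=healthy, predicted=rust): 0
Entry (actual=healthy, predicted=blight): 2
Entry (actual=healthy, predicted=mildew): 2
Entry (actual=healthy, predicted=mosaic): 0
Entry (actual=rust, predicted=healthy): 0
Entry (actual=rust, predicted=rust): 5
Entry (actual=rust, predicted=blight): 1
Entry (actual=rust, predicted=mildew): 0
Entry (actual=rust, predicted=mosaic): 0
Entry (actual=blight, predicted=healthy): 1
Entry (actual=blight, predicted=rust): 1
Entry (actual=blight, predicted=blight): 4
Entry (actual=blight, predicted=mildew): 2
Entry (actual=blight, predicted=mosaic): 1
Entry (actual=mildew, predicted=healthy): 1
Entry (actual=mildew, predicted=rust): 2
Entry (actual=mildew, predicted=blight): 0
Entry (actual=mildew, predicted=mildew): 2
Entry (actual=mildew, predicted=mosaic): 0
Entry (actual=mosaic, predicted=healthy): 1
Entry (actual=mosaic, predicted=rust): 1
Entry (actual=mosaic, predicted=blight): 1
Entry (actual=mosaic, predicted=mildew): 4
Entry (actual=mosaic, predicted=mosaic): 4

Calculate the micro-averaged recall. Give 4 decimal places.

0.5349

Micro-averaging pools counts across classes: ΣTP=23, ΣFP=20, ΣFN=20.
Micro-recall = TP/(TP+FN) on pooled counts = 0.5349 (equals overall accuracy in single-label multiclass).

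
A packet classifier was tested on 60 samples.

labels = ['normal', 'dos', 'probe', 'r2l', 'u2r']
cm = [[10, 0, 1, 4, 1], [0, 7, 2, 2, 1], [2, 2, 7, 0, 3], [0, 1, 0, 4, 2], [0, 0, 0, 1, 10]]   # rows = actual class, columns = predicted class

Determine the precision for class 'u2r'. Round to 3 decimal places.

0.588

Treat 'u2r' as positive and all other classes as negative.
precision = TP/(TP+FP).
u2r: TP=10, FP=1+1+3+2=7 → 10/17 = 0.5882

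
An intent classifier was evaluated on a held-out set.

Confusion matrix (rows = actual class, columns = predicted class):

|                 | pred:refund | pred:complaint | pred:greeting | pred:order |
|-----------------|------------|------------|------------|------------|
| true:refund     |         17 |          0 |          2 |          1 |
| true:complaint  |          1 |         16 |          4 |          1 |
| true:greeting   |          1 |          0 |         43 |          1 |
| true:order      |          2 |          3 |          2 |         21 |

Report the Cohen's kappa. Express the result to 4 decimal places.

0.7803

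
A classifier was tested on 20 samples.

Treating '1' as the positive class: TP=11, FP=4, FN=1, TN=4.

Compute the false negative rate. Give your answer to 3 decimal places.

FNR = FN/(FN+TP) = 1/(1+11) = 0.083

0.083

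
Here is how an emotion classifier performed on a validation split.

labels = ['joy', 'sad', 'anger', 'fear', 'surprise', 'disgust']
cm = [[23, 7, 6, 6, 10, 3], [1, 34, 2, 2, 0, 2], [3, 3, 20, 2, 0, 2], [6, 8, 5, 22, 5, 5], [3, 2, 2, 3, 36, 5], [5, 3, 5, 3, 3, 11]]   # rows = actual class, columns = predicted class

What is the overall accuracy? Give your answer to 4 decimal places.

Accuracy = trace / total = (23+34+20+22+36+11=146) / 258 = 146/258 = 0.5659

0.5659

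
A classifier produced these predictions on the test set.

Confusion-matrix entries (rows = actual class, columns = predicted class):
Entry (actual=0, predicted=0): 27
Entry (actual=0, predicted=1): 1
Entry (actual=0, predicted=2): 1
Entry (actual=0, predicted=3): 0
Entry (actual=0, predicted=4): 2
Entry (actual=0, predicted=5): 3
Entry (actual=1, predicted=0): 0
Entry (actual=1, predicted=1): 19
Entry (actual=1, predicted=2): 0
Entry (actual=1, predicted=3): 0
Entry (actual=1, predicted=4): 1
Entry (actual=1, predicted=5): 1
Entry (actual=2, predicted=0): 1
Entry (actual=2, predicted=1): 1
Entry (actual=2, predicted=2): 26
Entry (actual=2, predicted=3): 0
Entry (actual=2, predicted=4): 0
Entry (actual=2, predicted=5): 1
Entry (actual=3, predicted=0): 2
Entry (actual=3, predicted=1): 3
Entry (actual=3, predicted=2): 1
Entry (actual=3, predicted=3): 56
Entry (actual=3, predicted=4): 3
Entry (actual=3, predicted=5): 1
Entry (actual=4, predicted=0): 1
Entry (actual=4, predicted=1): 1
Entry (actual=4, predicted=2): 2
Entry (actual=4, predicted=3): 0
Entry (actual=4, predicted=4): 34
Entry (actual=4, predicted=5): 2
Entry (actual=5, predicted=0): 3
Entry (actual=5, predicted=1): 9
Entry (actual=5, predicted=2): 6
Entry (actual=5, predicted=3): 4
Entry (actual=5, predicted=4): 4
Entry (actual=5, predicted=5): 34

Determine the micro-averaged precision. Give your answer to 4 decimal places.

Micro-averaging pools counts across classes: ΣTP=196, ΣFP=54, ΣFN=54.
Micro-precision = TP/(TP+FP) on pooled counts = 0.7840 (equals overall accuracy in single-label multiclass).

0.7840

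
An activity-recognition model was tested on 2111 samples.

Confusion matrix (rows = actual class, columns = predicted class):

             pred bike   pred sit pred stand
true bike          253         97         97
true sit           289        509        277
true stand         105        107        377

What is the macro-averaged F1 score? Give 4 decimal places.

Per-class F1 score (2·TP/(2·TP+FP+FN)):
  bike: TP=253, FP=289+105=394, FN=97+97=194 → 506/1094 = 0.46252
  sit: TP=509, FP=97+107=204, FN=289+277=566 → 1018/1788 = 0.56935
  stand: TP=377, FP=97+277=374, FN=105+107=212 → 754/1340 = 0.56269
Macro-F1 score = mean = (0.46252 + 0.56935 + 0.56269) / 3 = 0.5315

0.5315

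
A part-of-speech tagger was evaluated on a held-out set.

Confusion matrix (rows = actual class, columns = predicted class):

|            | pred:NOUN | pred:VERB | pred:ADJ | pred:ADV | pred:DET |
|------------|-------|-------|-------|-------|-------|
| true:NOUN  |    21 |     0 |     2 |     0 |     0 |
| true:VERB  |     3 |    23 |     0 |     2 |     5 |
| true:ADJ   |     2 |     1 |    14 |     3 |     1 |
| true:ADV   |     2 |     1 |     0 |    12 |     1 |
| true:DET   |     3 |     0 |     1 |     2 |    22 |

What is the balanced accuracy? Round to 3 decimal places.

0.762

Balanced accuracy = mean of per-class recall.
  NOUN: recall = 21/23 = 0.9130
  VERB: recall = 23/33 = 0.6970
  ADJ: recall = 14/21 = 0.6667
  ADV: recall = 12/16 = 0.7500
  DET: recall = 22/28 = 0.7857
Mean = (0.9130 + 0.6970 + 0.6667 + 0.7500 + 0.7857) / 5 = 0.762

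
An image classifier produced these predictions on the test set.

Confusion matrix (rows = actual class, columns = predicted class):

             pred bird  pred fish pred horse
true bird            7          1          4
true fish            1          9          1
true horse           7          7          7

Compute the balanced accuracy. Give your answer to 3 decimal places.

Balanced accuracy = mean of per-class recall.
  bird: recall = 7/12 = 0.5833
  fish: recall = 9/11 = 0.8182
  horse: recall = 7/21 = 0.3333
Mean = (0.5833 + 0.8182 + 0.3333) / 3 = 0.578

0.578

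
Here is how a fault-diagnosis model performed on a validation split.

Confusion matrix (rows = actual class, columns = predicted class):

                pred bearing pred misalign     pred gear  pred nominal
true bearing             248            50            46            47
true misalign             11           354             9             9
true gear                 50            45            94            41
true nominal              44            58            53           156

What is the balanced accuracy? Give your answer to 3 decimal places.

0.617

Balanced accuracy = mean of per-class recall.
  bearing: recall = 248/391 = 0.6343
  misalign: recall = 354/383 = 0.9243
  gear: recall = 94/230 = 0.4087
  nominal: recall = 156/311 = 0.5016
Mean = (0.6343 + 0.9243 + 0.4087 + 0.5016) / 4 = 0.617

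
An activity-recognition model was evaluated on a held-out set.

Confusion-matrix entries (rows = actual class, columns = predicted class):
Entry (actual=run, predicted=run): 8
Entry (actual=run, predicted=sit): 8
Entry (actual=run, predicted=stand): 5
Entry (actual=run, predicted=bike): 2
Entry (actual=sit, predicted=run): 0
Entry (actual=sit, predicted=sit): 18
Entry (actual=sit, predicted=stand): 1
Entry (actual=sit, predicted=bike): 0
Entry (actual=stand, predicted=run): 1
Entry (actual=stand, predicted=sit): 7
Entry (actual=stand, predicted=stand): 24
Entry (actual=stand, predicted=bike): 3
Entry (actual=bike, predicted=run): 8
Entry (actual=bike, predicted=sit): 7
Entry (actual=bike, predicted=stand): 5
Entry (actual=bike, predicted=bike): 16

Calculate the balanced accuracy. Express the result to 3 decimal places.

0.606

Balanced accuracy = mean of per-class recall.
  run: recall = 8/23 = 0.3478
  sit: recall = 18/19 = 0.9474
  stand: recall = 24/35 = 0.6857
  bike: recall = 16/36 = 0.4444
Mean = (0.3478 + 0.9474 + 0.6857 + 0.4444) / 4 = 0.606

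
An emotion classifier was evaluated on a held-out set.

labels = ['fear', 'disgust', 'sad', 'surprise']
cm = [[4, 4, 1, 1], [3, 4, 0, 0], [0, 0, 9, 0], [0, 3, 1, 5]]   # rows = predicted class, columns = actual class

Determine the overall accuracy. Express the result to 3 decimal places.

Accuracy = trace / total = (4+4+9+5=22) / 35 = 22/35 = 0.629

0.629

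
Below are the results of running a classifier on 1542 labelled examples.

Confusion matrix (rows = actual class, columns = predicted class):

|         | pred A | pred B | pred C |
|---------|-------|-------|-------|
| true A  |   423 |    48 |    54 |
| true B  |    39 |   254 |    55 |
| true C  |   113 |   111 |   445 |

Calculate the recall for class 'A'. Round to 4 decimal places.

0.8057

Treat 'A' as positive and all other classes as negative.
recall = TP/(TP+FN).
A: TP=423, FN=48+54=102 → 423/525 = 0.80571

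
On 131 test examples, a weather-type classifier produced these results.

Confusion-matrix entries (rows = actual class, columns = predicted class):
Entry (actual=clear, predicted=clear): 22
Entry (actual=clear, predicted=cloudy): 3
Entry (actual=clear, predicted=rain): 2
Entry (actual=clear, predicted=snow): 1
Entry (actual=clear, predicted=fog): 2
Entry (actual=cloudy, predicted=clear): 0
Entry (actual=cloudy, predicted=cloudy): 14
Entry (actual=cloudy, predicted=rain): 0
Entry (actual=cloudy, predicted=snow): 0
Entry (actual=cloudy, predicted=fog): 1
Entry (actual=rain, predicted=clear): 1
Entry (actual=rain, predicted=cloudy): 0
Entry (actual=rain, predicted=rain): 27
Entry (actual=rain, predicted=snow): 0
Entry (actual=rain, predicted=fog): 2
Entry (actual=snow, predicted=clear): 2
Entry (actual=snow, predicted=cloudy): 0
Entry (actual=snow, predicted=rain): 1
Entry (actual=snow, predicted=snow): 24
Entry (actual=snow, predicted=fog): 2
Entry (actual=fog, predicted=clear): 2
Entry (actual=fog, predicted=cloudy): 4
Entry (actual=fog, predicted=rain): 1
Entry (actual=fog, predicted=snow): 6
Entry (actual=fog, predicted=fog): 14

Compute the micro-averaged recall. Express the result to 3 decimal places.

Micro-averaging pools counts across classes: ΣTP=101, ΣFP=30, ΣFN=30.
Micro-recall = TP/(TP+FN) on pooled counts = 0.771 (equals overall accuracy in single-label multiclass).

0.771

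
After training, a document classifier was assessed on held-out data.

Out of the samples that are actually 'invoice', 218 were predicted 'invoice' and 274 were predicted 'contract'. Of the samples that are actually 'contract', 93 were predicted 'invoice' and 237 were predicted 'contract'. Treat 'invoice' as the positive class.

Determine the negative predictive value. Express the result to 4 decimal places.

NPV = TN/(TN+FN) = 237/(237+274) = 0.4638

0.4638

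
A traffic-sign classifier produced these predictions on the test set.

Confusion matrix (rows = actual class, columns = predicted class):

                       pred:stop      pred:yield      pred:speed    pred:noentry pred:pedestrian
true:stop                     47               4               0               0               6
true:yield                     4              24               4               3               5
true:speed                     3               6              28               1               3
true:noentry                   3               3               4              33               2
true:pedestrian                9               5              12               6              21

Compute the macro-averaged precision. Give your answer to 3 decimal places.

Per-class precision (TP/(TP+FP)):
  stop: TP=47, FP=4+3+3+9=19 → 47/66 = 0.7121
  yield: TP=24, FP=4+6+3+5=18 → 24/42 = 0.5714
  speed: TP=28, FP=0+4+4+12=20 → 28/48 = 0.5833
  noentry: TP=33, FP=0+3+1+6=10 → 33/43 = 0.7674
  pedestrian: TP=21, FP=6+5+3+2=16 → 21/37 = 0.5676
Macro-precision = mean = (0.7121 + 0.5714 + 0.5833 + 0.7674 + 0.5676) / 5 = 0.640

0.640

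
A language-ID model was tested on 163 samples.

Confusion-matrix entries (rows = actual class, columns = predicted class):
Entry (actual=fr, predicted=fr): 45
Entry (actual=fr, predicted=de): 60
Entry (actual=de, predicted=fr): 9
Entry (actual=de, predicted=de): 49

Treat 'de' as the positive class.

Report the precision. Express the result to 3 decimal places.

Precision = TP/(TP+FP) = 49/(49+60) = 49/109 = 0.450

0.450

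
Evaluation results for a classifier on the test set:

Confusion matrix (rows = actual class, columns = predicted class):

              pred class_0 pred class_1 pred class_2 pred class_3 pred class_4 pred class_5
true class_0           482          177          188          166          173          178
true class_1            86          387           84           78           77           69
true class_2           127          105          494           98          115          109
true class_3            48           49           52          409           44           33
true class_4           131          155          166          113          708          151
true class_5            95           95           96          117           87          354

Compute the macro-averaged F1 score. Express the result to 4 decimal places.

0.4621

Per-class F1 score (2·TP/(2·TP+FP+FN)):
  class_0: TP=482, FP=86+127+48+131+95=487, FN=177+188+166+173+178=882 → 964/2333 = 0.41320
  class_1: TP=387, FP=177+105+49+155+95=581, FN=86+84+78+77+69=394 → 774/1749 = 0.44254
  class_2: TP=494, FP=188+84+52+166+96=586, FN=127+105+98+115+109=554 → 988/2128 = 0.46429
  class_3: TP=409, FP=166+78+98+113+117=572, FN=48+49+52+44+33=226 → 818/1616 = 0.50619
  class_4: TP=708, FP=173+77+115+44+87=496, FN=131+155+166+113+151=716 → 1416/2628 = 0.53881
  class_5: TP=354, FP=178+69+109+33+151=540, FN=95+95+96+117+87=490 → 708/1738 = 0.40736
Macro-F1 score = mean = (0.41320 + 0.44254 + 0.46429 + 0.50619 + 0.53881 + 0.40736) / 6 = 0.4621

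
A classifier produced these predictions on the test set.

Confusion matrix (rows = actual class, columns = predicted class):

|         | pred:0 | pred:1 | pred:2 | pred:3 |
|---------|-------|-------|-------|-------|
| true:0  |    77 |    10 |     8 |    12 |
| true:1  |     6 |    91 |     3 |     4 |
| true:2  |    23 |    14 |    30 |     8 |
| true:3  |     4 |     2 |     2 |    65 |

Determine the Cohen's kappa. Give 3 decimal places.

Observed agreement pₒ = trace/N = 263/359 = 0.7326
Expected agreement pₑ = Σ (rowᵢ·colᵢ)/N² = (107·110 + 104·117 + 75·43 + 73·89)/359² = 0.2612
κ = (pₒ − pₑ)/(1 − pₑ) = (0.7326 − 0.2612)/(1 − 0.2612) = 0.638

0.638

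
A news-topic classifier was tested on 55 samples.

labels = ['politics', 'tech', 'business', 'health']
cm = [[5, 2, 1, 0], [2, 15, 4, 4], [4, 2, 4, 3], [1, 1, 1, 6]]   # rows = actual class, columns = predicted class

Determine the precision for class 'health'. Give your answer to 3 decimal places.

precision = TP/(TP+FP).
health: TP=6, FP=0+4+3=7 → 6/13 = 0.4615

0.462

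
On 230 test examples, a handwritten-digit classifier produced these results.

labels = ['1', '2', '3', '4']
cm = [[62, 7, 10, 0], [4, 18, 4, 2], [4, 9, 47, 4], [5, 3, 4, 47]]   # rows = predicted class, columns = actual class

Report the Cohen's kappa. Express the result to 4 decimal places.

0.6668

Observed agreement pₒ = trace/N = 174/230 = 0.75652
Expected agreement pₑ = Σ (rowᵢ·colᵢ)/N² = (75·79 + 37·28 + 65·64 + 53·59)/230² = 0.26934
κ = (pₒ − pₑ)/(1 − pₑ) = (0.75652 − 0.26934)/(1 − 0.26934) = 0.6668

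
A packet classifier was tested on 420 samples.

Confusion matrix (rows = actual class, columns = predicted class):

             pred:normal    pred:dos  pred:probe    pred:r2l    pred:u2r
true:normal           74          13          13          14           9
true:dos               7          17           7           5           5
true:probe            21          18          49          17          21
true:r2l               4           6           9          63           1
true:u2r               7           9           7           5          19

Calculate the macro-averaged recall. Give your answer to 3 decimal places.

0.514

Per-class recall (TP/(TP+FN)):
  normal: TP=74, FN=13+13+14+9=49 → 74/123 = 0.6016
  dos: TP=17, FN=7+7+5+5=24 → 17/41 = 0.4146
  probe: TP=49, FN=21+18+17+21=77 → 49/126 = 0.3889
  r2l: TP=63, FN=4+6+9+1=20 → 63/83 = 0.7590
  u2r: TP=19, FN=7+9+7+5=28 → 19/47 = 0.4043
Macro-recall = mean = (0.6016 + 0.4146 + 0.3889 + 0.7590 + 0.4043) / 5 = 0.514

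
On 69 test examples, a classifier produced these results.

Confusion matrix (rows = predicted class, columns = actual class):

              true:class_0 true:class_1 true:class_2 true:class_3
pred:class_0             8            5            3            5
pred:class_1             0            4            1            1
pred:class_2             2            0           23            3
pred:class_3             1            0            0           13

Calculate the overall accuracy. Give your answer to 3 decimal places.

0.696

Accuracy = trace / total = (8+4+23+13=48) / 69 = 48/69 = 0.696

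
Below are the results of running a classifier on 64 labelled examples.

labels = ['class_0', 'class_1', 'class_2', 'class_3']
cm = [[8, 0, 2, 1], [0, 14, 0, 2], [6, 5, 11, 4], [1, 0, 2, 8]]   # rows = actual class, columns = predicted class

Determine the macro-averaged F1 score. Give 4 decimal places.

0.6418

Per-class F1 score (2·TP/(2·TP+FP+FN)):
  class_0: TP=8, FP=0+6+1=7, FN=0+2+1=3 → 16/26 = 0.61538
  class_1: TP=14, FP=0+5+0=5, FN=0+0+2=2 → 28/35 = 0.80000
  class_2: TP=11, FP=2+0+2=4, FN=6+5+4=15 → 22/41 = 0.53659
  class_3: TP=8, FP=1+2+4=7, FN=1+0+2=3 → 16/26 = 0.61538
Macro-F1 score = mean = (0.61538 + 0.80000 + 0.53659 + 0.61538) / 4 = 0.6418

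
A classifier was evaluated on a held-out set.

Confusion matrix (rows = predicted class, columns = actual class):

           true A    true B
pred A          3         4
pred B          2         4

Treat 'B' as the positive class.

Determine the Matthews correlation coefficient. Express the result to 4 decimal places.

0.0976

MCC = (TP·TN − FP·FN) / √((TP+FP)(TP+FN)(TN+FP)(TN+FN))
Numerator = 4·3 − 2·4 = 4
Denominator = √(6·8·5·7) = √1680 = 40.9878
MCC = 4 / 40.9878 = 0.0976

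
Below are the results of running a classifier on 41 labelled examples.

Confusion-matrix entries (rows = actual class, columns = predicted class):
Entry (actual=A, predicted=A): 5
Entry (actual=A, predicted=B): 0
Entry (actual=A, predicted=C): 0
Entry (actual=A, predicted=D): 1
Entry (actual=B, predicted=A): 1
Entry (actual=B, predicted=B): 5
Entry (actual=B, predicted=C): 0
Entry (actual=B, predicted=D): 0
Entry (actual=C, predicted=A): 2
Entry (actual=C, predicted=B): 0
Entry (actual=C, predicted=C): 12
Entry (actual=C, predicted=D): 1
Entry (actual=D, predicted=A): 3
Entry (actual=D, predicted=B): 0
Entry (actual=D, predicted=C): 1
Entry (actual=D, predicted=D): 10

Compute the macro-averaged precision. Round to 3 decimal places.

0.803

Per-class precision (TP/(TP+FP)):
  A: TP=5, FP=1+2+3=6 → 5/11 = 0.4545
  B: TP=5, FP=0+0+0=0 → 5/5 = 1.0000
  C: TP=12, FP=0+0+1=1 → 12/13 = 0.9231
  D: TP=10, FP=1+0+1=2 → 10/12 = 0.8333
Macro-precision = mean = (0.4545 + 1.0000 + 0.9231 + 0.8333) / 4 = 0.803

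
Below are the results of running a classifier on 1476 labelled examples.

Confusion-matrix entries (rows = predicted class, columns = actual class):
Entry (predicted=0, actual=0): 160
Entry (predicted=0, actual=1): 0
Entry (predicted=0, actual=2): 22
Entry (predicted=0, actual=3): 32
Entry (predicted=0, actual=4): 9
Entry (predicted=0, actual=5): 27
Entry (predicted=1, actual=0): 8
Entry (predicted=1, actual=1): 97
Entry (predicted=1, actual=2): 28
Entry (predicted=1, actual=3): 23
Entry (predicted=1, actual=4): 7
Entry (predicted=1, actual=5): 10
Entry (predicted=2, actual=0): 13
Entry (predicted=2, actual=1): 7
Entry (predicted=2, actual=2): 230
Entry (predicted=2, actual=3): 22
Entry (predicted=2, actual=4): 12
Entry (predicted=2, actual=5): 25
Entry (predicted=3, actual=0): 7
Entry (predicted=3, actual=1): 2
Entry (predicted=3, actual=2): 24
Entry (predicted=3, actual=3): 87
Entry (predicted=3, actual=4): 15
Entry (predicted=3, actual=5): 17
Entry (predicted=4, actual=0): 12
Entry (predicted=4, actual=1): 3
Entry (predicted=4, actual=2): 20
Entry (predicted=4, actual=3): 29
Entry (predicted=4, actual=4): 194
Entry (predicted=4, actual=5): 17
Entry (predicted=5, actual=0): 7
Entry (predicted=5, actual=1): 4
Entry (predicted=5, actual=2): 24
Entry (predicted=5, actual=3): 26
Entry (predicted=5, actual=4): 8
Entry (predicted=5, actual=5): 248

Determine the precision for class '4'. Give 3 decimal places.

0.705

Treat '4' as positive and all other classes as negative.
precision = TP/(TP+FP).
4: TP=194, FP=12+3+20+29+17=81 → 194/275 = 0.7055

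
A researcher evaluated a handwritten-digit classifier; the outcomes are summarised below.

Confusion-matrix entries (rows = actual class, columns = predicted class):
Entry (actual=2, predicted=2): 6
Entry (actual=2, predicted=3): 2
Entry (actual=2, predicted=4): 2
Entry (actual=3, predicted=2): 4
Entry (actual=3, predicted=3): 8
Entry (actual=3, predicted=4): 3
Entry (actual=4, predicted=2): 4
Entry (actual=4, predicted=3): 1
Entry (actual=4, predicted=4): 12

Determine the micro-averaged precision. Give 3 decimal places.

0.619

Micro-averaging pools counts across classes: ΣTP=26, ΣFP=16, ΣFN=16.
Micro-precision = TP/(TP+FP) on pooled counts = 0.619 (equals overall accuracy in single-label multiclass).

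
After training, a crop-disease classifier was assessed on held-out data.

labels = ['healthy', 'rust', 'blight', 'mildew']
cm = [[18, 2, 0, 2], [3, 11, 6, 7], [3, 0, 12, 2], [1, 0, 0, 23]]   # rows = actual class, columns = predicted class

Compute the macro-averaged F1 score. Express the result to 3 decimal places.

0.699

Per-class F1 score (2·TP/(2·TP+FP+FN)):
  healthy: TP=18, FP=3+3+1=7, FN=2+0+2=4 → 36/47 = 0.7660
  rust: TP=11, FP=2+0+0=2, FN=3+6+7=16 → 22/40 = 0.5500
  blight: TP=12, FP=0+6+0=6, FN=3+0+2=5 → 24/35 = 0.6857
  mildew: TP=23, FP=2+7+2=11, FN=1+0+0=1 → 46/58 = 0.7931
Macro-F1 score = mean = (0.7660 + 0.5500 + 0.6857 + 0.7931) / 4 = 0.699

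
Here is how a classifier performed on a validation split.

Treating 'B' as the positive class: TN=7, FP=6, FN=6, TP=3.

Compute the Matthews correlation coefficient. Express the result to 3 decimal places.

MCC = (TP·TN − FP·FN) / √((TP+FP)(TP+FN)(TN+FP)(TN+FN))
Numerator = 3·7 − 6·6 = -15
Denominator = √(9·9·13·13) = √13689 = 117.0000
MCC = -15 / 117.0000 = -0.128

-0.128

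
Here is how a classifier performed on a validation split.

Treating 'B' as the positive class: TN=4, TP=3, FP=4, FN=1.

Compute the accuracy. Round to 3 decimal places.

0.583

Accuracy = (TP+TN)/N = (3+4)/12 = 0.583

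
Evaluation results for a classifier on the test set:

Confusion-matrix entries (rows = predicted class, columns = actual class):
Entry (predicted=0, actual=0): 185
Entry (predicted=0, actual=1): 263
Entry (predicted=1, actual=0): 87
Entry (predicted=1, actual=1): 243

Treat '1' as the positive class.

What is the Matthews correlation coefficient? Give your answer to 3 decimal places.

MCC = (TP·TN − FP·FN) / √((TP+FP)(TP+FN)(TN+FP)(TN+FN))
Numerator = 243·185 − 87·263 = 22074
Denominator = √(330·506·272·448) = √20347514880 = 142644.7156
MCC = 22074 / 142644.7156 = 0.155

0.155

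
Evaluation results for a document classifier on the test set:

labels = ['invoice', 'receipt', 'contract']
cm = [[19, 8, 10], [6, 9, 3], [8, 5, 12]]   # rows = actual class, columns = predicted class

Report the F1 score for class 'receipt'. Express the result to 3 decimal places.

0.450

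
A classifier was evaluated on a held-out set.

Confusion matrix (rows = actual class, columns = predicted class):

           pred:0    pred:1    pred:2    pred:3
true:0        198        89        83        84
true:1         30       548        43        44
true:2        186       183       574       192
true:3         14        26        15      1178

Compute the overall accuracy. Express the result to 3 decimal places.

Accuracy = trace / total = (198+548+574+1178=2498) / 3487 = 2498/3487 = 0.716

0.716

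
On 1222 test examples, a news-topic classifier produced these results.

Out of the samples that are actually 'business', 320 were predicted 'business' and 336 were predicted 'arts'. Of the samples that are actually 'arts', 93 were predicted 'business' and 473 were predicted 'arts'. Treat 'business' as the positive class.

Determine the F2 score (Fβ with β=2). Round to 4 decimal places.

0.5268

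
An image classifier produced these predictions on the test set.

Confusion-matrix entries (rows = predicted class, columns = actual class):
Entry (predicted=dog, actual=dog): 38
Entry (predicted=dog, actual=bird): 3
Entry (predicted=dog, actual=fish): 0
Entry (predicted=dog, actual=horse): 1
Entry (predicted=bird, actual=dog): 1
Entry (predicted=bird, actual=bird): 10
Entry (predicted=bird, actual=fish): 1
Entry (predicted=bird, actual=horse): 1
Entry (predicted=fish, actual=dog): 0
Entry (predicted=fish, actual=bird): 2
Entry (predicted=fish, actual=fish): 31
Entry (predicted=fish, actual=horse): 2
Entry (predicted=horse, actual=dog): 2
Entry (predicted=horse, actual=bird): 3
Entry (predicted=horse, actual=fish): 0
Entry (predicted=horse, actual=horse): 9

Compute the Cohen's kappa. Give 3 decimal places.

Observed agreement pₒ = trace/N = 88/104 = 0.8462
Expected agreement pₑ = Σ (rowᵢ·colᵢ)/N² = (41·42 + 18·13 + 32·35 + 13·14)/104² = 0.3012
κ = (pₒ − pₑ)/(1 − pₑ) = (0.8462 − 0.3012)/(1 − 0.3012) = 0.780

0.780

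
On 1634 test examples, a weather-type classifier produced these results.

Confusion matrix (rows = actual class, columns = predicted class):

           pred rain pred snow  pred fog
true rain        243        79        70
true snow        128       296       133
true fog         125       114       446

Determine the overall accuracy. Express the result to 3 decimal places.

0.603

Accuracy = trace / total = (243+296+446=985) / 1634 = 985/1634 = 0.603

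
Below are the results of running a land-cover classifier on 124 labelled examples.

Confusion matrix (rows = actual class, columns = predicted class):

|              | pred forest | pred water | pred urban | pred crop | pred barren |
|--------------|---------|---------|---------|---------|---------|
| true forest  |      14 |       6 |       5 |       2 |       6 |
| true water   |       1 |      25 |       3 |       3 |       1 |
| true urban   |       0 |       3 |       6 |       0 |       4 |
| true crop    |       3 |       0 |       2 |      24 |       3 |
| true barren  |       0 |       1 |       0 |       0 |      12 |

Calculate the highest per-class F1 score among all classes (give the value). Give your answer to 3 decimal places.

0.787

Per-class F1 score (2·TP/(2·TP+FP+FN)):
  forest: TP=14, FP=1+0+3+0=4, FN=6+5+2+6=19 → 28/51 = 0.5490
  water: TP=25, FP=6+3+0+1=10, FN=1+3+3+1=8 → 50/68 = 0.7353
  urban: TP=6, FP=5+3+2+0=10, FN=0+3+0+4=7 → 12/29 = 0.4138
  crop: TP=24, FP=2+3+0+0=5, FN=3+0+2+3=8 → 48/61 = 0.7869
  barren: TP=12, FP=6+1+4+3=14, FN=0+1+0+0=1 → 24/39 = 0.6154
Highest is class 'crop' with F1 score = 0.787.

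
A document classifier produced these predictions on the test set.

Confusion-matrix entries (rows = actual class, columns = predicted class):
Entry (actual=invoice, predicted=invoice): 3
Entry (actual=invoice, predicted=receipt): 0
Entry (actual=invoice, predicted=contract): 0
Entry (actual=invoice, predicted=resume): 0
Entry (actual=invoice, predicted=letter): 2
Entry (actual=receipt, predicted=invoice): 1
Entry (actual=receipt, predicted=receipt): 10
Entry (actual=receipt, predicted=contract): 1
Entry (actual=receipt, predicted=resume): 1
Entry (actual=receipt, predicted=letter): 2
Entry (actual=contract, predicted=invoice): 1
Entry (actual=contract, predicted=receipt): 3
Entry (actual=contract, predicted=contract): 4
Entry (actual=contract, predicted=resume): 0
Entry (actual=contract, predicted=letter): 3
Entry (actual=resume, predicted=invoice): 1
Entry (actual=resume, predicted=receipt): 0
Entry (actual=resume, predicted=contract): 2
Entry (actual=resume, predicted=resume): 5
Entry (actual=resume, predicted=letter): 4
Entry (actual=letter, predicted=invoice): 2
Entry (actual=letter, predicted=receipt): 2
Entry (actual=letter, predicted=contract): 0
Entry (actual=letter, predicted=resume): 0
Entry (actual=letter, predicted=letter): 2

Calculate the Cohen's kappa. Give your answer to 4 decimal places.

0.3583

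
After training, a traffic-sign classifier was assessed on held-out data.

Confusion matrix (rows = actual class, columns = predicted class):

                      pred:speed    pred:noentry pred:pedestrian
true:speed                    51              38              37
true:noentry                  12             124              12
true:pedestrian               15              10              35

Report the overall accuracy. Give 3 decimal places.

Accuracy = trace / total = (51+124+35=210) / 334 = 210/334 = 0.629

0.629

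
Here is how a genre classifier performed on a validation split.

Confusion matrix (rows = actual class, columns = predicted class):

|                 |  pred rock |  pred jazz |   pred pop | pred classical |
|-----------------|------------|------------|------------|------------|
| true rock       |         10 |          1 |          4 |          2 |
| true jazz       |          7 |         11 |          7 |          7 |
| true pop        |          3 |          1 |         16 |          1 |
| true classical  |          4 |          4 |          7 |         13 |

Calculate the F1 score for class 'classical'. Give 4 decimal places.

F1 score = 2·TP/(2·TP+FP+FN).
classical: TP=13, FP=2+7+1=10, FN=4+4+7=15 → 26/51 = 0.50980

0.5098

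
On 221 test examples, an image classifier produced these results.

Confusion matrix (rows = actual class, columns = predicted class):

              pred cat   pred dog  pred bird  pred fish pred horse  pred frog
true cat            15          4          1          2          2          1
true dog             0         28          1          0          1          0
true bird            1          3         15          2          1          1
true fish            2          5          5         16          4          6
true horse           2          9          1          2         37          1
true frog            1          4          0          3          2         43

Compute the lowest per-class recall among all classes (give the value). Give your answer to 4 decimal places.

Per-class recall (TP/(TP+FN)):
  cat: TP=15, FN=4+1+2+2+1=10 → 15/25 = 0.60000
  dog: TP=28, FN=0+1+0+1+0=2 → 28/30 = 0.93333
  bird: TP=15, FN=1+3+2+1+1=8 → 15/23 = 0.65217
  fish: TP=16, FN=2+5+5+4+6=22 → 16/38 = 0.42105
  horse: TP=37, FN=2+9+1+2+1=15 → 37/52 = 0.71154
  frog: TP=43, FN=1+4+0+3+2=10 → 43/53 = 0.81132
Lowest is class 'fish' with recall = 0.4211.

0.4211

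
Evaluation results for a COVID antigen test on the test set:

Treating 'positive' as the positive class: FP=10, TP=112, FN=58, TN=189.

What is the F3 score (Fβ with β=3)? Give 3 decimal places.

Fβ = (1+β²)·TP / ((1+β²)·TP + β²·FN + FP), with β²=9
= 10·112 / (10·112 + 9·58 + 10) = 0.678

0.678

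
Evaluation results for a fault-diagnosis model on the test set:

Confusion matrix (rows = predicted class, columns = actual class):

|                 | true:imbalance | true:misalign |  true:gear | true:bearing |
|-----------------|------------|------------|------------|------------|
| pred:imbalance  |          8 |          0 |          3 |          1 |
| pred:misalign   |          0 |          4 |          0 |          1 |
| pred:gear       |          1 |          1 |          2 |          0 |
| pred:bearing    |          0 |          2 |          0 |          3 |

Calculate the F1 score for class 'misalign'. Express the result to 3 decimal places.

0.667

Treat 'misalign' as positive and all other classes as negative.
F1 score = 2·TP/(2·TP+FP+FN).
misalign: TP=4, FP=0+0+1=1, FN=0+1+2=3 → 8/12 = 0.6667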